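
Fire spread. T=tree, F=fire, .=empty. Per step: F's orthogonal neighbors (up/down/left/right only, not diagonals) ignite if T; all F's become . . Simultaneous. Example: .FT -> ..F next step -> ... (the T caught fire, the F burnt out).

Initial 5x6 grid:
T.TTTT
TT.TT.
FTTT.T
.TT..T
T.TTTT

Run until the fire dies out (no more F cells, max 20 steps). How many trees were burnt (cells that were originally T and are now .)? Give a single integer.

Answer: 20

Derivation:
Step 1: +2 fires, +1 burnt (F count now 2)
Step 2: +4 fires, +2 burnt (F count now 4)
Step 3: +2 fires, +4 burnt (F count now 2)
Step 4: +2 fires, +2 burnt (F count now 2)
Step 5: +3 fires, +2 burnt (F count now 3)
Step 6: +3 fires, +3 burnt (F count now 3)
Step 7: +2 fires, +3 burnt (F count now 2)
Step 8: +1 fires, +2 burnt (F count now 1)
Step 9: +1 fires, +1 burnt (F count now 1)
Step 10: +0 fires, +1 burnt (F count now 0)
Fire out after step 10
Initially T: 21, now '.': 29
Total burnt (originally-T cells now '.'): 20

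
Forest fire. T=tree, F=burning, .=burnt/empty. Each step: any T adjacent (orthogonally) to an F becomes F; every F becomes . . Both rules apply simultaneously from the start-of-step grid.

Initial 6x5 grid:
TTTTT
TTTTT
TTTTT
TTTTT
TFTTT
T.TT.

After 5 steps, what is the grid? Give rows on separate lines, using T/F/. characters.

Step 1: 3 trees catch fire, 1 burn out
  TTTTT
  TTTTT
  TTTTT
  TFTTT
  F.FTT
  T.TT.
Step 2: 6 trees catch fire, 3 burn out
  TTTTT
  TTTTT
  TFTTT
  F.FTT
  ...FT
  F.FT.
Step 3: 6 trees catch fire, 6 burn out
  TTTTT
  TFTTT
  F.FTT
  ...FT
  ....F
  ...F.
Step 4: 5 trees catch fire, 6 burn out
  TFTTT
  F.FTT
  ...FT
  ....F
  .....
  .....
Step 5: 4 trees catch fire, 5 burn out
  F.FTT
  ...FT
  ....F
  .....
  .....
  .....

F.FTT
...FT
....F
.....
.....
.....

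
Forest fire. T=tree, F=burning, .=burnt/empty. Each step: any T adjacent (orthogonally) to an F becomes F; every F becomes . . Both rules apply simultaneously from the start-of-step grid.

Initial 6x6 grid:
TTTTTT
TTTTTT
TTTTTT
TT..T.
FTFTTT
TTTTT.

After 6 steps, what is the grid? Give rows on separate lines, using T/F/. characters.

Step 1: 5 trees catch fire, 2 burn out
  TTTTTT
  TTTTTT
  TTTTTT
  FT..T.
  .F.FTT
  FTFTT.
Step 2: 5 trees catch fire, 5 burn out
  TTTTTT
  TTTTTT
  FTTTTT
  .F..T.
  ....FT
  .F.FT.
Step 3: 5 trees catch fire, 5 burn out
  TTTTTT
  FTTTTT
  .FTTTT
  ....F.
  .....F
  ....F.
Step 4: 4 trees catch fire, 5 burn out
  FTTTTT
  .FTTTT
  ..FTFT
  ......
  ......
  ......
Step 5: 5 trees catch fire, 4 burn out
  .FTTTT
  ..FTFT
  ...F.F
  ......
  ......
  ......
Step 6: 4 trees catch fire, 5 burn out
  ..FTFT
  ...F.F
  ......
  ......
  ......
  ......

..FTFT
...F.F
......
......
......
......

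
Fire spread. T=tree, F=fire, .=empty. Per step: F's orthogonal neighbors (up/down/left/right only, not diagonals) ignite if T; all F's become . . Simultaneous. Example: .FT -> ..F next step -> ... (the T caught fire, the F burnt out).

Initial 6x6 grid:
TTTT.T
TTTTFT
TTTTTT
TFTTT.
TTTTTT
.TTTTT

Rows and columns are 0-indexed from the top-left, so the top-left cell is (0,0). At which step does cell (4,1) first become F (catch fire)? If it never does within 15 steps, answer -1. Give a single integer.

Step 1: cell (4,1)='F' (+7 fires, +2 burnt)
  -> target ignites at step 1
Step 2: cell (4,1)='.' (+13 fires, +7 burnt)
Step 3: cell (4,1)='.' (+6 fires, +13 burnt)
Step 4: cell (4,1)='.' (+4 fires, +6 burnt)
Step 5: cell (4,1)='.' (+1 fires, +4 burnt)
Step 6: cell (4,1)='.' (+0 fires, +1 burnt)
  fire out at step 6

1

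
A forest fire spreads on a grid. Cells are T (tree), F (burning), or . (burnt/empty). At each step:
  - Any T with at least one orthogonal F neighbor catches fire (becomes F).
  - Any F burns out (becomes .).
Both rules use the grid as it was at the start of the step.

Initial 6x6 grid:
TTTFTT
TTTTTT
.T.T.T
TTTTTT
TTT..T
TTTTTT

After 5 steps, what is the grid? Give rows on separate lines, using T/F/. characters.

Step 1: 3 trees catch fire, 1 burn out
  TTF.FT
  TTTFTT
  .T.T.T
  TTTTTT
  TTT..T
  TTTTTT
Step 2: 5 trees catch fire, 3 burn out
  TF...F
  TTF.FT
  .T.F.T
  TTTTTT
  TTT..T
  TTTTTT
Step 3: 4 trees catch fire, 5 burn out
  F.....
  TF...F
  .T...T
  TTTFTT
  TTT..T
  TTTTTT
Step 4: 5 trees catch fire, 4 burn out
  ......
  F.....
  .F...F
  TTF.FT
  TTT..T
  TTTTTT
Step 5: 3 trees catch fire, 5 burn out
  ......
  ......
  ......
  TF...F
  TTF..T
  TTTTTT

......
......
......
TF...F
TTF..T
TTTTTT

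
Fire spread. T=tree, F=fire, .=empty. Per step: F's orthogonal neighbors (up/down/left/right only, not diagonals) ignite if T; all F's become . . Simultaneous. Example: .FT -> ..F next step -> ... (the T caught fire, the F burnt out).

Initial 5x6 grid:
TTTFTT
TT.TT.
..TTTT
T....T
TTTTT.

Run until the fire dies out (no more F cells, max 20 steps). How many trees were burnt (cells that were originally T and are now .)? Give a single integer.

Answer: 14

Derivation:
Step 1: +3 fires, +1 burnt (F count now 3)
Step 2: +4 fires, +3 burnt (F count now 4)
Step 3: +4 fires, +4 burnt (F count now 4)
Step 4: +2 fires, +4 burnt (F count now 2)
Step 5: +1 fires, +2 burnt (F count now 1)
Step 6: +0 fires, +1 burnt (F count now 0)
Fire out after step 6
Initially T: 20, now '.': 24
Total burnt (originally-T cells now '.'): 14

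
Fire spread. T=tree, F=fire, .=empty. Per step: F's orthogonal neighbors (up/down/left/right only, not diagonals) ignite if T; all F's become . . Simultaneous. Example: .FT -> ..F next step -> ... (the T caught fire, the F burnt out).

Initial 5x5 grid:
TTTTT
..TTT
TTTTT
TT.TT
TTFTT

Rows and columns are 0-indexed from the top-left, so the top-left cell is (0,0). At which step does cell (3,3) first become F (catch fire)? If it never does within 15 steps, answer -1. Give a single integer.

Step 1: cell (3,3)='T' (+2 fires, +1 burnt)
Step 2: cell (3,3)='F' (+4 fires, +2 burnt)
  -> target ignites at step 2
Step 3: cell (3,3)='.' (+4 fires, +4 burnt)
Step 4: cell (3,3)='.' (+4 fires, +4 burnt)
Step 5: cell (3,3)='.' (+3 fires, +4 burnt)
Step 6: cell (3,3)='.' (+2 fires, +3 burnt)
Step 7: cell (3,3)='.' (+1 fires, +2 burnt)
Step 8: cell (3,3)='.' (+1 fires, +1 burnt)
Step 9: cell (3,3)='.' (+0 fires, +1 burnt)
  fire out at step 9

2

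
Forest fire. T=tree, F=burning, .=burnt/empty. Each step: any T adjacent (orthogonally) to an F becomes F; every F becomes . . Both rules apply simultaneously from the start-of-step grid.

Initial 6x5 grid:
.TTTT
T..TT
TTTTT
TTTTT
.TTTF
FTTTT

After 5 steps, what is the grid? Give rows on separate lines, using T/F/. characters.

Step 1: 4 trees catch fire, 2 burn out
  .TTTT
  T..TT
  TTTTT
  TTTTF
  .TTF.
  .FTTF
Step 2: 6 trees catch fire, 4 burn out
  .TTTT
  T..TT
  TTTTF
  TTTF.
  .FF..
  ..FF.
Step 3: 4 trees catch fire, 6 burn out
  .TTTT
  T..TF
  TTTF.
  TFF..
  .....
  .....
Step 4: 5 trees catch fire, 4 burn out
  .TTTF
  T..F.
  TFF..
  F....
  .....
  .....
Step 5: 2 trees catch fire, 5 burn out
  .TTF.
  T....
  F....
  .....
  .....
  .....

.TTF.
T....
F....
.....
.....
.....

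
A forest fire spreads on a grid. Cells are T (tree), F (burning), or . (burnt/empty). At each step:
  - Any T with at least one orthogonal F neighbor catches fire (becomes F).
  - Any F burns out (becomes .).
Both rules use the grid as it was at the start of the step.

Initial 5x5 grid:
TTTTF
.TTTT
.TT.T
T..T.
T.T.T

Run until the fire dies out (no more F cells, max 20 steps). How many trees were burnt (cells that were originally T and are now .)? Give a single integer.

Step 1: +2 fires, +1 burnt (F count now 2)
Step 2: +3 fires, +2 burnt (F count now 3)
Step 3: +2 fires, +3 burnt (F count now 2)
Step 4: +3 fires, +2 burnt (F count now 3)
Step 5: +1 fires, +3 burnt (F count now 1)
Step 6: +0 fires, +1 burnt (F count now 0)
Fire out after step 6
Initially T: 16, now '.': 20
Total burnt (originally-T cells now '.'): 11

Answer: 11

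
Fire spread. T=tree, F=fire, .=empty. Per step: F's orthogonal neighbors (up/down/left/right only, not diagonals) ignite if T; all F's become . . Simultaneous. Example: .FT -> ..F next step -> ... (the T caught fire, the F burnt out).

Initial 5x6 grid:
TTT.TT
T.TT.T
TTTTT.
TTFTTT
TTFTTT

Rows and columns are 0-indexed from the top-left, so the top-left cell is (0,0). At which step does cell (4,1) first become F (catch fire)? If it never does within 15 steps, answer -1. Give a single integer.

Step 1: cell (4,1)='F' (+5 fires, +2 burnt)
  -> target ignites at step 1
Step 2: cell (4,1)='.' (+7 fires, +5 burnt)
Step 3: cell (4,1)='.' (+6 fires, +7 burnt)
Step 4: cell (4,1)='.' (+2 fires, +6 burnt)
Step 5: cell (4,1)='.' (+1 fires, +2 burnt)
Step 6: cell (4,1)='.' (+0 fires, +1 burnt)
  fire out at step 6

1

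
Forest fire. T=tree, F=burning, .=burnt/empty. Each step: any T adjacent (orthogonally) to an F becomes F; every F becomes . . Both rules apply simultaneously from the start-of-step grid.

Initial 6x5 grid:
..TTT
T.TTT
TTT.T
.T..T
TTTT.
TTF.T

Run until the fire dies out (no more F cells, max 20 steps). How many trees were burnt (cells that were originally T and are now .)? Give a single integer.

Step 1: +2 fires, +1 burnt (F count now 2)
Step 2: +3 fires, +2 burnt (F count now 3)
Step 3: +2 fires, +3 burnt (F count now 2)
Step 4: +1 fires, +2 burnt (F count now 1)
Step 5: +2 fires, +1 burnt (F count now 2)
Step 6: +2 fires, +2 burnt (F count now 2)
Step 7: +2 fires, +2 burnt (F count now 2)
Step 8: +2 fires, +2 burnt (F count now 2)
Step 9: +2 fires, +2 burnt (F count now 2)
Step 10: +1 fires, +2 burnt (F count now 1)
Step 11: +0 fires, +1 burnt (F count now 0)
Fire out after step 11
Initially T: 20, now '.': 29
Total burnt (originally-T cells now '.'): 19

Answer: 19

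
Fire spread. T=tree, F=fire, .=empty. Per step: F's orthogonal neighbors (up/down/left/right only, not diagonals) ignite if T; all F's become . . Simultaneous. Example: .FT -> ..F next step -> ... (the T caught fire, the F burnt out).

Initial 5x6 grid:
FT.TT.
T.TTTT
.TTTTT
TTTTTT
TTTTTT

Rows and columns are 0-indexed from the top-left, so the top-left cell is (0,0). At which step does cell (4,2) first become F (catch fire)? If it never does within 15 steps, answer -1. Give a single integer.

Step 1: cell (4,2)='T' (+2 fires, +1 burnt)
Step 2: cell (4,2)='T' (+0 fires, +2 burnt)
  fire out at step 2
Target never catches fire within 15 steps

-1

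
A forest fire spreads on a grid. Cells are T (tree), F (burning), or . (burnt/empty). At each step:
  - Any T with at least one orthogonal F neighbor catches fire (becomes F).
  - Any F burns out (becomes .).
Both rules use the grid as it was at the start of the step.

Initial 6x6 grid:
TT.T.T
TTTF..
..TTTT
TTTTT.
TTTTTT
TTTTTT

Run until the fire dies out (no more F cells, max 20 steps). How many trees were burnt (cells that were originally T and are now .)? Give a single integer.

Step 1: +3 fires, +1 burnt (F count now 3)
Step 2: +4 fires, +3 burnt (F count now 4)
Step 3: +6 fires, +4 burnt (F count now 6)
Step 4: +5 fires, +6 burnt (F count now 5)
Step 5: +5 fires, +5 burnt (F count now 5)
Step 6: +3 fires, +5 burnt (F count now 3)
Step 7: +1 fires, +3 burnt (F count now 1)
Step 8: +0 fires, +1 burnt (F count now 0)
Fire out after step 8
Initially T: 28, now '.': 35
Total burnt (originally-T cells now '.'): 27

Answer: 27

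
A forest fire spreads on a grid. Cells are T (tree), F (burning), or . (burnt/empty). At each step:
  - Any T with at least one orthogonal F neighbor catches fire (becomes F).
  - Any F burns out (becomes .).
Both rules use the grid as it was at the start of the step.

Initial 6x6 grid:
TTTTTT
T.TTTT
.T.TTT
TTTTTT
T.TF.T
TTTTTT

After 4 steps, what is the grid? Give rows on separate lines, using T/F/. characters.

Step 1: 3 trees catch fire, 1 burn out
  TTTTTT
  T.TTTT
  .T.TTT
  TTTFTT
  T.F..T
  TTTFTT
Step 2: 5 trees catch fire, 3 burn out
  TTTTTT
  T.TTTT
  .T.FTT
  TTF.FT
  T....T
  TTF.FT
Step 3: 6 trees catch fire, 5 burn out
  TTTTTT
  T.TFTT
  .T..FT
  TF...F
  T....T
  TF...F
Step 4: 8 trees catch fire, 6 burn out
  TTTFTT
  T.F.FT
  .F...F
  F.....
  T....F
  F.....

TTTFTT
T.F.FT
.F...F
F.....
T....F
F.....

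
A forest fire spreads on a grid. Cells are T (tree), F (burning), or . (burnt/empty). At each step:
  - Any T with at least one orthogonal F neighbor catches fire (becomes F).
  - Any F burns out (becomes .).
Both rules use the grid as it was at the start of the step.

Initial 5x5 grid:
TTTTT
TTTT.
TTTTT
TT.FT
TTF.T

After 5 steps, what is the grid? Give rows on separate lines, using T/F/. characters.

Step 1: 3 trees catch fire, 2 burn out
  TTTTT
  TTTT.
  TTTFT
  TT..F
  TF..T
Step 2: 6 trees catch fire, 3 burn out
  TTTTT
  TTTF.
  TTF.F
  TF...
  F...F
Step 3: 4 trees catch fire, 6 burn out
  TTTFT
  TTF..
  TF...
  F....
  .....
Step 4: 4 trees catch fire, 4 burn out
  TTF.F
  TF...
  F....
  .....
  .....
Step 5: 2 trees catch fire, 4 burn out
  TF...
  F....
  .....
  .....
  .....

TF...
F....
.....
.....
.....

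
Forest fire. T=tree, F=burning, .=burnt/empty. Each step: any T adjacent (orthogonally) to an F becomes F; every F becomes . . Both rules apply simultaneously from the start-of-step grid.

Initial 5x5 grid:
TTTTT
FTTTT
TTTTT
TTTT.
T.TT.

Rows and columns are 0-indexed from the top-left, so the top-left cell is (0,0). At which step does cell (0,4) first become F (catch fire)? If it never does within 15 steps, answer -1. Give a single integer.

Step 1: cell (0,4)='T' (+3 fires, +1 burnt)
Step 2: cell (0,4)='T' (+4 fires, +3 burnt)
Step 3: cell (0,4)='T' (+5 fires, +4 burnt)
Step 4: cell (0,4)='T' (+4 fires, +5 burnt)
Step 5: cell (0,4)='F' (+4 fires, +4 burnt)
  -> target ignites at step 5
Step 6: cell (0,4)='.' (+1 fires, +4 burnt)
Step 7: cell (0,4)='.' (+0 fires, +1 burnt)
  fire out at step 7

5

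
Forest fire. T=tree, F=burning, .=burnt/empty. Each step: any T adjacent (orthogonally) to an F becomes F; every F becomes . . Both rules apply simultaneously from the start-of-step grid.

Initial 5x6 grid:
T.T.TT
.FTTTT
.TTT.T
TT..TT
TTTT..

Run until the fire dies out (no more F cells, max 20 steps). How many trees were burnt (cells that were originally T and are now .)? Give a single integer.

Answer: 19

Derivation:
Step 1: +2 fires, +1 burnt (F count now 2)
Step 2: +4 fires, +2 burnt (F count now 4)
Step 3: +4 fires, +4 burnt (F count now 4)
Step 4: +4 fires, +4 burnt (F count now 4)
Step 5: +3 fires, +4 burnt (F count now 3)
Step 6: +1 fires, +3 burnt (F count now 1)
Step 7: +1 fires, +1 burnt (F count now 1)
Step 8: +0 fires, +1 burnt (F count now 0)
Fire out after step 8
Initially T: 20, now '.': 29
Total burnt (originally-T cells now '.'): 19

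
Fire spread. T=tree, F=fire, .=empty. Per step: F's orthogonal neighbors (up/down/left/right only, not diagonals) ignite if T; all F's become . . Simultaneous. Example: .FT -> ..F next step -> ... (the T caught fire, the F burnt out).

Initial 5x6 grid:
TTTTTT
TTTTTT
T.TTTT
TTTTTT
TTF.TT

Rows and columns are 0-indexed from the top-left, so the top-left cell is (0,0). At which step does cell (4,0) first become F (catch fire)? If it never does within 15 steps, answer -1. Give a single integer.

Step 1: cell (4,0)='T' (+2 fires, +1 burnt)
Step 2: cell (4,0)='F' (+4 fires, +2 burnt)
  -> target ignites at step 2
Step 3: cell (4,0)='.' (+4 fires, +4 burnt)
Step 4: cell (4,0)='.' (+7 fires, +4 burnt)
Step 5: cell (4,0)='.' (+6 fires, +7 burnt)
Step 6: cell (4,0)='.' (+3 fires, +6 burnt)
Step 7: cell (4,0)='.' (+1 fires, +3 burnt)
Step 8: cell (4,0)='.' (+0 fires, +1 burnt)
  fire out at step 8

2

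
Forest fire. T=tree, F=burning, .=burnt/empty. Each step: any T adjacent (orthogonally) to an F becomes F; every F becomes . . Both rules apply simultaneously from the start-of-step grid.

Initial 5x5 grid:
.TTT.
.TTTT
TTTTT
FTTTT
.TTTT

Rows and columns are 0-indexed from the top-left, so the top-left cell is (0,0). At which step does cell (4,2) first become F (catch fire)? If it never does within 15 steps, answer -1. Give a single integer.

Step 1: cell (4,2)='T' (+2 fires, +1 burnt)
Step 2: cell (4,2)='T' (+3 fires, +2 burnt)
Step 3: cell (4,2)='F' (+4 fires, +3 burnt)
  -> target ignites at step 3
Step 4: cell (4,2)='.' (+5 fires, +4 burnt)
Step 5: cell (4,2)='.' (+4 fires, +5 burnt)
Step 6: cell (4,2)='.' (+2 fires, +4 burnt)
Step 7: cell (4,2)='.' (+0 fires, +2 burnt)
  fire out at step 7

3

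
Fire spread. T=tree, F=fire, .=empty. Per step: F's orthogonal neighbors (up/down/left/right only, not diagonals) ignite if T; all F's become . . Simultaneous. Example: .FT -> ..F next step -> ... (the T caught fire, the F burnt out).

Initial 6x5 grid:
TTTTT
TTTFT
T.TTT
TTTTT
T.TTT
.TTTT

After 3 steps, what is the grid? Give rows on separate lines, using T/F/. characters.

Step 1: 4 trees catch fire, 1 burn out
  TTTFT
  TTF.F
  T.TFT
  TTTTT
  T.TTT
  .TTTT
Step 2: 6 trees catch fire, 4 burn out
  TTF.F
  TF...
  T.F.F
  TTTFT
  T.TTT
  .TTTT
Step 3: 5 trees catch fire, 6 burn out
  TF...
  F....
  T....
  TTF.F
  T.TFT
  .TTTT

TF...
F....
T....
TTF.F
T.TFT
.TTTT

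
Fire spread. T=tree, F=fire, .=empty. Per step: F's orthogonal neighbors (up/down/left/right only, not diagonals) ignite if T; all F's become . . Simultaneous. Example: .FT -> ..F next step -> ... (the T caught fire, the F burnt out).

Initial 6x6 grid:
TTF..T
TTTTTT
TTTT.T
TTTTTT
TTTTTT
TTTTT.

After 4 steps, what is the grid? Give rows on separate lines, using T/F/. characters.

Step 1: 2 trees catch fire, 1 burn out
  TF...T
  TTFTTT
  TTTT.T
  TTTTTT
  TTTTTT
  TTTTT.
Step 2: 4 trees catch fire, 2 burn out
  F....T
  TF.FTT
  TTFT.T
  TTTTTT
  TTTTTT
  TTTTT.
Step 3: 5 trees catch fire, 4 burn out
  .....T
  F...FT
  TF.F.T
  TTFTTT
  TTTTTT
  TTTTT.
Step 4: 5 trees catch fire, 5 burn out
  .....T
  .....F
  F....T
  TF.FTT
  TTFTTT
  TTTTT.

.....T
.....F
F....T
TF.FTT
TTFTTT
TTTTT.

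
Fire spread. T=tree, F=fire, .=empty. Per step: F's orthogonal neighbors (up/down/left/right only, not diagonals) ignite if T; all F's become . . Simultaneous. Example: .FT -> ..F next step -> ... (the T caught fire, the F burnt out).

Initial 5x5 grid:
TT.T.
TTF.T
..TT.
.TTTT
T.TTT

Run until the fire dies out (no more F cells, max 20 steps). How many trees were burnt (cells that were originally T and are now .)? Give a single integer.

Answer: 13

Derivation:
Step 1: +2 fires, +1 burnt (F count now 2)
Step 2: +4 fires, +2 burnt (F count now 4)
Step 3: +4 fires, +4 burnt (F count now 4)
Step 4: +2 fires, +4 burnt (F count now 2)
Step 5: +1 fires, +2 burnt (F count now 1)
Step 6: +0 fires, +1 burnt (F count now 0)
Fire out after step 6
Initially T: 16, now '.': 22
Total burnt (originally-T cells now '.'): 13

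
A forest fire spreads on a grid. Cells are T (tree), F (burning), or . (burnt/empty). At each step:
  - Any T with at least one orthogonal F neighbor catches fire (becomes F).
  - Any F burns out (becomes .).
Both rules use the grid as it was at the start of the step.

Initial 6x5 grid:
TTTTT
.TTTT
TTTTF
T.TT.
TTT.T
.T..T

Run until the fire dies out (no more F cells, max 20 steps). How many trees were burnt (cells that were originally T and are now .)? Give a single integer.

Step 1: +2 fires, +1 burnt (F count now 2)
Step 2: +4 fires, +2 burnt (F count now 4)
Step 3: +4 fires, +4 burnt (F count now 4)
Step 4: +4 fires, +4 burnt (F count now 4)
Step 5: +3 fires, +4 burnt (F count now 3)
Step 6: +3 fires, +3 burnt (F count now 3)
Step 7: +0 fires, +3 burnt (F count now 0)
Fire out after step 7
Initially T: 22, now '.': 28
Total burnt (originally-T cells now '.'): 20

Answer: 20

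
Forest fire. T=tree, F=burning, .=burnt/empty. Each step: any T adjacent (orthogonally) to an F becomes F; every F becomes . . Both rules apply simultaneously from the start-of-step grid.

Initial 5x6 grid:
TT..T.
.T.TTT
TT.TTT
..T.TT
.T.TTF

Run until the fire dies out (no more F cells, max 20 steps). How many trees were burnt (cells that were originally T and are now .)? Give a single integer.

Answer: 11

Derivation:
Step 1: +2 fires, +1 burnt (F count now 2)
Step 2: +3 fires, +2 burnt (F count now 3)
Step 3: +2 fires, +3 burnt (F count now 2)
Step 4: +2 fires, +2 burnt (F count now 2)
Step 5: +2 fires, +2 burnt (F count now 2)
Step 6: +0 fires, +2 burnt (F count now 0)
Fire out after step 6
Initially T: 18, now '.': 23
Total burnt (originally-T cells now '.'): 11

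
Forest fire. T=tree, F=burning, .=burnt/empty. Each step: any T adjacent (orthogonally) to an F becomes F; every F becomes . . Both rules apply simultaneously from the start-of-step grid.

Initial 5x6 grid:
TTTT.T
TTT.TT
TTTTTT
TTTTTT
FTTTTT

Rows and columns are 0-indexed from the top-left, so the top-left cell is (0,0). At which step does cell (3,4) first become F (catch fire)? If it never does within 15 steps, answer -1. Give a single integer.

Step 1: cell (3,4)='T' (+2 fires, +1 burnt)
Step 2: cell (3,4)='T' (+3 fires, +2 burnt)
Step 3: cell (3,4)='T' (+4 fires, +3 burnt)
Step 4: cell (3,4)='T' (+5 fires, +4 burnt)
Step 5: cell (3,4)='F' (+5 fires, +5 burnt)
  -> target ignites at step 5
Step 6: cell (3,4)='.' (+3 fires, +5 burnt)
Step 7: cell (3,4)='.' (+3 fires, +3 burnt)
Step 8: cell (3,4)='.' (+1 fires, +3 burnt)
Step 9: cell (3,4)='.' (+1 fires, +1 burnt)
Step 10: cell (3,4)='.' (+0 fires, +1 burnt)
  fire out at step 10

5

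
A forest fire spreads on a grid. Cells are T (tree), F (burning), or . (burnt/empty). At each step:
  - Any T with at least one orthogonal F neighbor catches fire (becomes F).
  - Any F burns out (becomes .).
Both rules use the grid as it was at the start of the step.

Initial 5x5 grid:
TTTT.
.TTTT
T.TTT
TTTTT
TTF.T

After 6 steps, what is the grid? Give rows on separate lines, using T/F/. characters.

Step 1: 2 trees catch fire, 1 burn out
  TTTT.
  .TTTT
  T.TTT
  TTFTT
  TF..T
Step 2: 4 trees catch fire, 2 burn out
  TTTT.
  .TTTT
  T.FTT
  TF.FT
  F...T
Step 3: 4 trees catch fire, 4 burn out
  TTTT.
  .TFTT
  T..FT
  F...F
  ....T
Step 4: 6 trees catch fire, 4 burn out
  TTFT.
  .F.FT
  F...F
  .....
  ....F
Step 5: 3 trees catch fire, 6 burn out
  TF.F.
  ....F
  .....
  .....
  .....
Step 6: 1 trees catch fire, 3 burn out
  F....
  .....
  .....
  .....
  .....

F....
.....
.....
.....
.....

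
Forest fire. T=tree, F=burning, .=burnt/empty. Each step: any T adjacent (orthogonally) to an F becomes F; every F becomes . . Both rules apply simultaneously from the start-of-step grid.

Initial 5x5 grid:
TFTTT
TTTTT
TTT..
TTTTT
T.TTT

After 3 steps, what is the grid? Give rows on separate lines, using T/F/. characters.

Step 1: 3 trees catch fire, 1 burn out
  F.FTT
  TFTTT
  TTT..
  TTTTT
  T.TTT
Step 2: 4 trees catch fire, 3 burn out
  ...FT
  F.FTT
  TFT..
  TTTTT
  T.TTT
Step 3: 5 trees catch fire, 4 burn out
  ....F
  ...FT
  F.F..
  TFTTT
  T.TTT

....F
...FT
F.F..
TFTTT
T.TTT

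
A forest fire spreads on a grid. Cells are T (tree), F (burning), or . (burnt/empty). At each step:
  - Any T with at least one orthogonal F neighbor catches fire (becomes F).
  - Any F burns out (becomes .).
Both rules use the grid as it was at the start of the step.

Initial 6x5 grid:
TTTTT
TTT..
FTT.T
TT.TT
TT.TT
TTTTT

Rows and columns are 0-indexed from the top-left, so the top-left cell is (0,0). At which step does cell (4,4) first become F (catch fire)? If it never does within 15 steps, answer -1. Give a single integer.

Step 1: cell (4,4)='T' (+3 fires, +1 burnt)
Step 2: cell (4,4)='T' (+5 fires, +3 burnt)
Step 3: cell (4,4)='T' (+4 fires, +5 burnt)
Step 4: cell (4,4)='T' (+2 fires, +4 burnt)
Step 5: cell (4,4)='T' (+2 fires, +2 burnt)
Step 6: cell (4,4)='T' (+2 fires, +2 burnt)
Step 7: cell (4,4)='T' (+2 fires, +2 burnt)
Step 8: cell (4,4)='F' (+2 fires, +2 burnt)
  -> target ignites at step 8
Step 9: cell (4,4)='.' (+1 fires, +2 burnt)
Step 10: cell (4,4)='.' (+1 fires, +1 burnt)
Step 11: cell (4,4)='.' (+0 fires, +1 burnt)
  fire out at step 11

8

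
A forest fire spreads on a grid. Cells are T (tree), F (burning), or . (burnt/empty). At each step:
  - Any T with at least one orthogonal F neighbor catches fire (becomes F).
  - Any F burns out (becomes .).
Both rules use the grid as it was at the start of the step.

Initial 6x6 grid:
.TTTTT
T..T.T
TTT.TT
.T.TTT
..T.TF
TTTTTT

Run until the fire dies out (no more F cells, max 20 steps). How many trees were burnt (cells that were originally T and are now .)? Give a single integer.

Step 1: +3 fires, +1 burnt (F count now 3)
Step 2: +3 fires, +3 burnt (F count now 3)
Step 3: +4 fires, +3 burnt (F count now 4)
Step 4: +2 fires, +4 burnt (F count now 2)
Step 5: +3 fires, +2 burnt (F count now 3)
Step 6: +2 fires, +3 burnt (F count now 2)
Step 7: +2 fires, +2 burnt (F count now 2)
Step 8: +1 fires, +2 burnt (F count now 1)
Step 9: +0 fires, +1 burnt (F count now 0)
Fire out after step 9
Initially T: 25, now '.': 31
Total burnt (originally-T cells now '.'): 20

Answer: 20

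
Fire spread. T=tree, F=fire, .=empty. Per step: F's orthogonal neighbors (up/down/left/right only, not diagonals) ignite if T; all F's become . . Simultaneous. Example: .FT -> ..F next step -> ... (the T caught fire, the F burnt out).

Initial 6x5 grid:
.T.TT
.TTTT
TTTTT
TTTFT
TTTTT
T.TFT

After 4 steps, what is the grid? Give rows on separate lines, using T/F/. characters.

Step 1: 6 trees catch fire, 2 burn out
  .T.TT
  .TTTT
  TTTFT
  TTF.F
  TTTFT
  T.F.F
Step 2: 6 trees catch fire, 6 burn out
  .T.TT
  .TTFT
  TTF.F
  TF...
  TTF.F
  T....
Step 3: 6 trees catch fire, 6 burn out
  .T.FT
  .TF.F
  TF...
  F....
  TF...
  T....
Step 4: 4 trees catch fire, 6 burn out
  .T..F
  .F...
  F....
  .....
  F....
  T....

.T..F
.F...
F....
.....
F....
T....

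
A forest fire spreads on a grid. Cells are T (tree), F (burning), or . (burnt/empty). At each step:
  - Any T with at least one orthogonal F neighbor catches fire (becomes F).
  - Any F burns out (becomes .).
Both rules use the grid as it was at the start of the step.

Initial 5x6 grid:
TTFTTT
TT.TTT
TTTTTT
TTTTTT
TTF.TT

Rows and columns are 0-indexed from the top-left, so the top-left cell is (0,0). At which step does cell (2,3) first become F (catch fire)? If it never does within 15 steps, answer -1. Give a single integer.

Step 1: cell (2,3)='T' (+4 fires, +2 burnt)
Step 2: cell (2,3)='T' (+8 fires, +4 burnt)
Step 3: cell (2,3)='F' (+7 fires, +8 burnt)
  -> target ignites at step 3
Step 4: cell (2,3)='.' (+5 fires, +7 burnt)
Step 5: cell (2,3)='.' (+2 fires, +5 burnt)
Step 6: cell (2,3)='.' (+0 fires, +2 burnt)
  fire out at step 6

3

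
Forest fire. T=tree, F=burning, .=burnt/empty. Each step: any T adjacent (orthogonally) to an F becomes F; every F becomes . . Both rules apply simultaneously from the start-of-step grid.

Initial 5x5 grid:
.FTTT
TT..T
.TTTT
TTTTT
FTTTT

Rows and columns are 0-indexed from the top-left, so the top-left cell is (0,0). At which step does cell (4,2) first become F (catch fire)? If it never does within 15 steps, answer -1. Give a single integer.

Step 1: cell (4,2)='T' (+4 fires, +2 burnt)
Step 2: cell (4,2)='F' (+5 fires, +4 burnt)
  -> target ignites at step 2
Step 3: cell (4,2)='.' (+4 fires, +5 burnt)
Step 4: cell (4,2)='.' (+4 fires, +4 burnt)
Step 5: cell (4,2)='.' (+2 fires, +4 burnt)
Step 6: cell (4,2)='.' (+0 fires, +2 burnt)
  fire out at step 6

2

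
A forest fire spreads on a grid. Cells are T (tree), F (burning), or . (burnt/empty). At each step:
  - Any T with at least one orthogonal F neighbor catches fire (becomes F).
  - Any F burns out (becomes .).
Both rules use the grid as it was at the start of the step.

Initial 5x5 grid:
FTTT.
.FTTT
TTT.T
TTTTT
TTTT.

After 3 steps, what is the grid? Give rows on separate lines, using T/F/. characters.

Step 1: 3 trees catch fire, 2 burn out
  .FTT.
  ..FTT
  TFT.T
  TTTTT
  TTTT.
Step 2: 5 trees catch fire, 3 burn out
  ..FT.
  ...FT
  F.F.T
  TFTTT
  TTTT.
Step 3: 5 trees catch fire, 5 burn out
  ...F.
  ....F
  ....T
  F.FTT
  TFTT.

...F.
....F
....T
F.FTT
TFTT.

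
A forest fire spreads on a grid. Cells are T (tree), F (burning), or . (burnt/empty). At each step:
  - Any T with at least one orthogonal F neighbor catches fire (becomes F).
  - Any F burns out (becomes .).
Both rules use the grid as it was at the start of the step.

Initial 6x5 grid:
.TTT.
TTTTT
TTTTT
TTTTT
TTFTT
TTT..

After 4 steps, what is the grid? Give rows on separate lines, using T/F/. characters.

Step 1: 4 trees catch fire, 1 burn out
  .TTT.
  TTTTT
  TTTTT
  TTFTT
  TF.FT
  TTF..
Step 2: 6 trees catch fire, 4 burn out
  .TTT.
  TTTTT
  TTFTT
  TF.FT
  F...F
  TF...
Step 3: 6 trees catch fire, 6 burn out
  .TTT.
  TTFTT
  TF.FT
  F...F
  .....
  F....
Step 4: 5 trees catch fire, 6 burn out
  .TFT.
  TF.FT
  F...F
  .....
  .....
  .....

.TFT.
TF.FT
F...F
.....
.....
.....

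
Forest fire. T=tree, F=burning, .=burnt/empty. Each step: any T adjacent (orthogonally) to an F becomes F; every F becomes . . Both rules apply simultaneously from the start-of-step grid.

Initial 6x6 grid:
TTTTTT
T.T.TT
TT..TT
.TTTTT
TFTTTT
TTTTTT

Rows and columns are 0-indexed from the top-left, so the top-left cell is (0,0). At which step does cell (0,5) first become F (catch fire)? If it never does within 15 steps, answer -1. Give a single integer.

Step 1: cell (0,5)='T' (+4 fires, +1 burnt)
Step 2: cell (0,5)='T' (+5 fires, +4 burnt)
Step 3: cell (0,5)='T' (+4 fires, +5 burnt)
Step 4: cell (0,5)='T' (+4 fires, +4 burnt)
Step 5: cell (0,5)='T' (+4 fires, +4 burnt)
Step 6: cell (0,5)='T' (+3 fires, +4 burnt)
Step 7: cell (0,5)='T' (+3 fires, +3 burnt)
Step 8: cell (0,5)='F' (+3 fires, +3 burnt)
  -> target ignites at step 8
Step 9: cell (0,5)='.' (+0 fires, +3 burnt)
  fire out at step 9

8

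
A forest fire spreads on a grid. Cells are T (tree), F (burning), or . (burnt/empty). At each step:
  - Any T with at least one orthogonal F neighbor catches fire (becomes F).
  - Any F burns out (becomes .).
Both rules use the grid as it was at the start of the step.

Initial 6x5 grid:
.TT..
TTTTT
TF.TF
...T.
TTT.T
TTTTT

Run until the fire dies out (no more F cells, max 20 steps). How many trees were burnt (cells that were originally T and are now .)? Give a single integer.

Answer: 10

Derivation:
Step 1: +4 fires, +2 burnt (F count now 4)
Step 2: +5 fires, +4 burnt (F count now 5)
Step 3: +1 fires, +5 burnt (F count now 1)
Step 4: +0 fires, +1 burnt (F count now 0)
Fire out after step 4
Initially T: 19, now '.': 21
Total burnt (originally-T cells now '.'): 10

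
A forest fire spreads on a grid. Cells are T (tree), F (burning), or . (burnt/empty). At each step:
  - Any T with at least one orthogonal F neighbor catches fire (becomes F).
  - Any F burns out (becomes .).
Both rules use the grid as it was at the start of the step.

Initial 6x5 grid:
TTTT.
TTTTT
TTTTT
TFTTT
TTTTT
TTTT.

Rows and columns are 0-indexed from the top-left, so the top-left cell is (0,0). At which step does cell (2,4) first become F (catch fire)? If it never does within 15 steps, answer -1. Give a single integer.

Step 1: cell (2,4)='T' (+4 fires, +1 burnt)
Step 2: cell (2,4)='T' (+7 fires, +4 burnt)
Step 3: cell (2,4)='T' (+8 fires, +7 burnt)
Step 4: cell (2,4)='F' (+6 fires, +8 burnt)
  -> target ignites at step 4
Step 5: cell (2,4)='.' (+2 fires, +6 burnt)
Step 6: cell (2,4)='.' (+0 fires, +2 burnt)
  fire out at step 6

4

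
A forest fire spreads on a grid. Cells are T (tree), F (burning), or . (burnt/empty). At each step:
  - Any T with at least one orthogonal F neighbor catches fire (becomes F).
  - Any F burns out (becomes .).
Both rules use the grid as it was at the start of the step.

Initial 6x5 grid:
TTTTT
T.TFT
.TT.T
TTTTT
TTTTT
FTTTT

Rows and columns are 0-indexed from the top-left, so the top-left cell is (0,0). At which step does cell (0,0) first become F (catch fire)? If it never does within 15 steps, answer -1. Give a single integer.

Step 1: cell (0,0)='T' (+5 fires, +2 burnt)
Step 2: cell (0,0)='T' (+7 fires, +5 burnt)
Step 3: cell (0,0)='T' (+7 fires, +7 burnt)
Step 4: cell (0,0)='F' (+5 fires, +7 burnt)
  -> target ignites at step 4
Step 5: cell (0,0)='.' (+1 fires, +5 burnt)
Step 6: cell (0,0)='.' (+0 fires, +1 burnt)
  fire out at step 6

4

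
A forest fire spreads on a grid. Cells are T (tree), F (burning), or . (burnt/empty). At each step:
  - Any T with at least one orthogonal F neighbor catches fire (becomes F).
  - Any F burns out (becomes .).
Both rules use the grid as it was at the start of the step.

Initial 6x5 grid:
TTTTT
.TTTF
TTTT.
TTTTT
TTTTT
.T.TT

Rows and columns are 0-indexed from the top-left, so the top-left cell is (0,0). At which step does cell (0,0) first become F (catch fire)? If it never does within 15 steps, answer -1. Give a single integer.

Step 1: cell (0,0)='T' (+2 fires, +1 burnt)
Step 2: cell (0,0)='T' (+3 fires, +2 burnt)
Step 3: cell (0,0)='T' (+4 fires, +3 burnt)
Step 4: cell (0,0)='T' (+5 fires, +4 burnt)
Step 5: cell (0,0)='F' (+6 fires, +5 burnt)
  -> target ignites at step 5
Step 6: cell (0,0)='.' (+3 fires, +6 burnt)
Step 7: cell (0,0)='.' (+2 fires, +3 burnt)
Step 8: cell (0,0)='.' (+0 fires, +2 burnt)
  fire out at step 8

5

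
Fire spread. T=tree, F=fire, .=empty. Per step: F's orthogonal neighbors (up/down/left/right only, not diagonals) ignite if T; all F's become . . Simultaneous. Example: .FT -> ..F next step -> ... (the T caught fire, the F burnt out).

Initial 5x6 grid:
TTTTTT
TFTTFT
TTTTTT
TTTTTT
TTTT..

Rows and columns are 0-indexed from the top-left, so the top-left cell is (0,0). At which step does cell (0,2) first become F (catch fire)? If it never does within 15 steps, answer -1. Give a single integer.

Step 1: cell (0,2)='T' (+8 fires, +2 burnt)
Step 2: cell (0,2)='F' (+10 fires, +8 burnt)
  -> target ignites at step 2
Step 3: cell (0,2)='.' (+5 fires, +10 burnt)
Step 4: cell (0,2)='.' (+3 fires, +5 burnt)
Step 5: cell (0,2)='.' (+0 fires, +3 burnt)
  fire out at step 5

2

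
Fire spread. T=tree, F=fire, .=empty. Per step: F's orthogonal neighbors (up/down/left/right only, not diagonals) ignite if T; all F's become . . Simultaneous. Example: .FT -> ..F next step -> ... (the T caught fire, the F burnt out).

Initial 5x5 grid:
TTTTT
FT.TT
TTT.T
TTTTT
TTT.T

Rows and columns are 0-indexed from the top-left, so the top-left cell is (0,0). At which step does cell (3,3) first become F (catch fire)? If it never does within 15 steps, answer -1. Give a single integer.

Step 1: cell (3,3)='T' (+3 fires, +1 burnt)
Step 2: cell (3,3)='T' (+3 fires, +3 burnt)
Step 3: cell (3,3)='T' (+4 fires, +3 burnt)
Step 4: cell (3,3)='T' (+3 fires, +4 burnt)
Step 5: cell (3,3)='F' (+4 fires, +3 burnt)
  -> target ignites at step 5
Step 6: cell (3,3)='.' (+2 fires, +4 burnt)
Step 7: cell (3,3)='.' (+2 fires, +2 burnt)
Step 8: cell (3,3)='.' (+0 fires, +2 burnt)
  fire out at step 8

5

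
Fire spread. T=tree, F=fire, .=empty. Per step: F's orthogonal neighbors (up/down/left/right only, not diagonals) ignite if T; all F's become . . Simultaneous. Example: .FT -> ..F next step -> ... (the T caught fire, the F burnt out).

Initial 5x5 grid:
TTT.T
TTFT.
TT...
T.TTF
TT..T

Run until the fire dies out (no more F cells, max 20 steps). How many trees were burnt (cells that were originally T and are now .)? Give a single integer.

Answer: 14

Derivation:
Step 1: +5 fires, +2 burnt (F count now 5)
Step 2: +4 fires, +5 burnt (F count now 4)
Step 3: +2 fires, +4 burnt (F count now 2)
Step 4: +1 fires, +2 burnt (F count now 1)
Step 5: +1 fires, +1 burnt (F count now 1)
Step 6: +1 fires, +1 burnt (F count now 1)
Step 7: +0 fires, +1 burnt (F count now 0)
Fire out after step 7
Initially T: 15, now '.': 24
Total burnt (originally-T cells now '.'): 14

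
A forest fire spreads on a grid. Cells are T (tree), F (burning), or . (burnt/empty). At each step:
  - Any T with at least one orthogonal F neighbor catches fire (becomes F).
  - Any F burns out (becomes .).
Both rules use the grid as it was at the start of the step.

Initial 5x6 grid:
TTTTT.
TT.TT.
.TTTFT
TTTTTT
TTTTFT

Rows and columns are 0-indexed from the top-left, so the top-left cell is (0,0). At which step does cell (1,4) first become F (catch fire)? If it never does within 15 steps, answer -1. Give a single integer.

Step 1: cell (1,4)='F' (+6 fires, +2 burnt)
  -> target ignites at step 1
Step 2: cell (1,4)='.' (+6 fires, +6 burnt)
Step 3: cell (1,4)='.' (+4 fires, +6 burnt)
Step 4: cell (1,4)='.' (+4 fires, +4 burnt)
Step 5: cell (1,4)='.' (+3 fires, +4 burnt)
Step 6: cell (1,4)='.' (+1 fires, +3 burnt)
Step 7: cell (1,4)='.' (+0 fires, +1 burnt)
  fire out at step 7

1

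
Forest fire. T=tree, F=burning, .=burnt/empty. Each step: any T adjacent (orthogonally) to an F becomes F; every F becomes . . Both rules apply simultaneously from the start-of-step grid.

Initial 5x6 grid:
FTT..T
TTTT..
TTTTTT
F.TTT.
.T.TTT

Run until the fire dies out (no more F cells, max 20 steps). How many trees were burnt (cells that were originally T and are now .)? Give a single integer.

Answer: 18

Derivation:
Step 1: +3 fires, +2 burnt (F count now 3)
Step 2: +3 fires, +3 burnt (F count now 3)
Step 3: +2 fires, +3 burnt (F count now 2)
Step 4: +3 fires, +2 burnt (F count now 3)
Step 5: +2 fires, +3 burnt (F count now 2)
Step 6: +3 fires, +2 burnt (F count now 3)
Step 7: +1 fires, +3 burnt (F count now 1)
Step 8: +1 fires, +1 burnt (F count now 1)
Step 9: +0 fires, +1 burnt (F count now 0)
Fire out after step 9
Initially T: 20, now '.': 28
Total burnt (originally-T cells now '.'): 18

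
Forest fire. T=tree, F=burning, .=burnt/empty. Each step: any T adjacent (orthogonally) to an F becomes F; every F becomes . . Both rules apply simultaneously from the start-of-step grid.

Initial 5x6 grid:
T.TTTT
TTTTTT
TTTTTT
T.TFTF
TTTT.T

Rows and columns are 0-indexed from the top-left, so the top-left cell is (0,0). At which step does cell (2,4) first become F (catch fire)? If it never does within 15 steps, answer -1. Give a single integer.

Step 1: cell (2,4)='T' (+6 fires, +2 burnt)
Step 2: cell (2,4)='F' (+5 fires, +6 burnt)
  -> target ignites at step 2
Step 3: cell (2,4)='.' (+6 fires, +5 burnt)
Step 4: cell (2,4)='.' (+5 fires, +6 burnt)
Step 5: cell (2,4)='.' (+2 fires, +5 burnt)
Step 6: cell (2,4)='.' (+1 fires, +2 burnt)
Step 7: cell (2,4)='.' (+0 fires, +1 burnt)
  fire out at step 7

2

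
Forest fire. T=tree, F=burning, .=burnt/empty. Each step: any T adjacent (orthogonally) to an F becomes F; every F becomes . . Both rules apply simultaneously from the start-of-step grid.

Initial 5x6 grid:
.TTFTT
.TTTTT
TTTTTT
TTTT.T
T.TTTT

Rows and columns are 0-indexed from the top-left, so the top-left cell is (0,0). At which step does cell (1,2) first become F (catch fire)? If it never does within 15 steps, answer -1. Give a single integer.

Step 1: cell (1,2)='T' (+3 fires, +1 burnt)
Step 2: cell (1,2)='F' (+5 fires, +3 burnt)
  -> target ignites at step 2
Step 3: cell (1,2)='.' (+5 fires, +5 burnt)
Step 4: cell (1,2)='.' (+4 fires, +5 burnt)
Step 5: cell (1,2)='.' (+5 fires, +4 burnt)
Step 6: cell (1,2)='.' (+2 fires, +5 burnt)
Step 7: cell (1,2)='.' (+1 fires, +2 burnt)
Step 8: cell (1,2)='.' (+0 fires, +1 burnt)
  fire out at step 8

2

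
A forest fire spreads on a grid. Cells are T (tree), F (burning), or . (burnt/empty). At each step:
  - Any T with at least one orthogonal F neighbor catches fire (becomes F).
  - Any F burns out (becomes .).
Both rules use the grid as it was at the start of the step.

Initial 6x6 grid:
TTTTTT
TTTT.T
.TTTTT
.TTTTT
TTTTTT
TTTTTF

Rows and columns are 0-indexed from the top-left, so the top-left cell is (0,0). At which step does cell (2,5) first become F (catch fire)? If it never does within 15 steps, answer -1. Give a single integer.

Step 1: cell (2,5)='T' (+2 fires, +1 burnt)
Step 2: cell (2,5)='T' (+3 fires, +2 burnt)
Step 3: cell (2,5)='F' (+4 fires, +3 burnt)
  -> target ignites at step 3
Step 4: cell (2,5)='.' (+5 fires, +4 burnt)
Step 5: cell (2,5)='.' (+5 fires, +5 burnt)
Step 6: cell (2,5)='.' (+5 fires, +5 burnt)
Step 7: cell (2,5)='.' (+3 fires, +5 burnt)
Step 8: cell (2,5)='.' (+2 fires, +3 burnt)
Step 9: cell (2,5)='.' (+2 fires, +2 burnt)
Step 10: cell (2,5)='.' (+1 fires, +2 burnt)
Step 11: cell (2,5)='.' (+0 fires, +1 burnt)
  fire out at step 11

3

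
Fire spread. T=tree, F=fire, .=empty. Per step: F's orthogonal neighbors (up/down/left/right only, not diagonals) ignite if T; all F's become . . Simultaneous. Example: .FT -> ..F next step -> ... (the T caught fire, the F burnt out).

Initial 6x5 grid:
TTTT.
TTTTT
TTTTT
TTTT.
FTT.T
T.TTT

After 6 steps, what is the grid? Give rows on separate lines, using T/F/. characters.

Step 1: 3 trees catch fire, 1 burn out
  TTTT.
  TTTTT
  TTTTT
  FTTT.
  .FT.T
  F.TTT
Step 2: 3 trees catch fire, 3 burn out
  TTTT.
  TTTTT
  FTTTT
  .FTT.
  ..F.T
  ..TTT
Step 3: 4 trees catch fire, 3 burn out
  TTTT.
  FTTTT
  .FTTT
  ..FT.
  ....T
  ..FTT
Step 4: 5 trees catch fire, 4 burn out
  FTTT.
  .FTTT
  ..FTT
  ...F.
  ....T
  ...FT
Step 5: 4 trees catch fire, 5 burn out
  .FTT.
  ..FTT
  ...FT
  .....
  ....T
  ....F
Step 6: 4 trees catch fire, 4 burn out
  ..FT.
  ...FT
  ....F
  .....
  ....F
  .....

..FT.
...FT
....F
.....
....F
.....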